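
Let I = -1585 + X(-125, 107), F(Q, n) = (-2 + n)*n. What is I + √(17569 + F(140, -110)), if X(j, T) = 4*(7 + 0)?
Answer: -1557 + 27*√41 ≈ -1384.1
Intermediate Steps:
F(Q, n) = n*(-2 + n)
X(j, T) = 28 (X(j, T) = 4*7 = 28)
I = -1557 (I = -1585 + 28 = -1557)
I + √(17569 + F(140, -110)) = -1557 + √(17569 - 110*(-2 - 110)) = -1557 + √(17569 - 110*(-112)) = -1557 + √(17569 + 12320) = -1557 + √29889 = -1557 + 27*√41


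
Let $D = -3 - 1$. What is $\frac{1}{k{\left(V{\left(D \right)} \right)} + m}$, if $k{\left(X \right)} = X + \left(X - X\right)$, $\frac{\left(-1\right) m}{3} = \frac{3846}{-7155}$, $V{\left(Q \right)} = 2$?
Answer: $\frac{795}{2872} \approx 0.27681$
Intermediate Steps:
$D = -4$ ($D = -3 - 1 = -4$)
$m = \frac{1282}{795}$ ($m = - 3 \frac{3846}{-7155} = - 3 \cdot 3846 \left(- \frac{1}{7155}\right) = \left(-3\right) \left(- \frac{1282}{2385}\right) = \frac{1282}{795} \approx 1.6126$)
$k{\left(X \right)} = X$ ($k{\left(X \right)} = X + 0 = X$)
$\frac{1}{k{\left(V{\left(D \right)} \right)} + m} = \frac{1}{2 + \frac{1282}{795}} = \frac{1}{\frac{2872}{795}} = \frac{795}{2872}$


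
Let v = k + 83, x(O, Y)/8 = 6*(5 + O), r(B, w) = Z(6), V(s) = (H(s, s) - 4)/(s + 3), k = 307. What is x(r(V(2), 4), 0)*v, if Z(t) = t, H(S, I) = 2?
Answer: 205920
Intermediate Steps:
V(s) = -2/(3 + s) (V(s) = (2 - 4)/(s + 3) = -2/(3 + s))
r(B, w) = 6
x(O, Y) = 240 + 48*O (x(O, Y) = 8*(6*(5 + O)) = 8*(30 + 6*O) = 240 + 48*O)
v = 390 (v = 307 + 83 = 390)
x(r(V(2), 4), 0)*v = (240 + 48*6)*390 = (240 + 288)*390 = 528*390 = 205920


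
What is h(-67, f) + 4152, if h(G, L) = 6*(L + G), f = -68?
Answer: 3342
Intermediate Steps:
h(G, L) = 6*G + 6*L (h(G, L) = 6*(G + L) = 6*G + 6*L)
h(-67, f) + 4152 = (6*(-67) + 6*(-68)) + 4152 = (-402 - 408) + 4152 = -810 + 4152 = 3342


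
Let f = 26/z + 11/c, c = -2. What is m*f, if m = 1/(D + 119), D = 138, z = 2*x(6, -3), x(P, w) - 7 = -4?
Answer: -7/1542 ≈ -0.0045396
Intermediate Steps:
x(P, w) = 3 (x(P, w) = 7 - 4 = 3)
z = 6 (z = 2*3 = 6)
f = -7/6 (f = 26/6 + 11/(-2) = 26*(1/6) + 11*(-1/2) = 13/3 - 11/2 = -7/6 ≈ -1.1667)
m = 1/257 (m = 1/(138 + 119) = 1/257 ≈ 0.0038911)
m*f = (1/257)*(-7/6) = -7/1542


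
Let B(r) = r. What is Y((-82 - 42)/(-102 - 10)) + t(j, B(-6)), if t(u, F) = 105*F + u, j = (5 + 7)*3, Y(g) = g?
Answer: -16601/28 ≈ -592.89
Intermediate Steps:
j = 36 (j = 12*3 = 36)
t(u, F) = u + 105*F
Y((-82 - 42)/(-102 - 10)) + t(j, B(-6)) = (-82 - 42)/(-102 - 10) + (36 + 105*(-6)) = -124/(-112) + (36 - 630) = -124*(-1/112) - 594 = 31/28 - 594 = -16601/28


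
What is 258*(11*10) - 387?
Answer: 27993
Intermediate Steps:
258*(11*10) - 387 = 258*110 - 387 = 28380 - 387 = 27993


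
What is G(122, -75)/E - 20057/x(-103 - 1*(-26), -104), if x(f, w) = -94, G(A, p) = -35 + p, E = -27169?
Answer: 544938973/2553886 ≈ 213.38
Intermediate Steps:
G(122, -75)/E - 20057/x(-103 - 1*(-26), -104) = (-35 - 75)/(-27169) - 20057/(-94) = -110*(-1/27169) - 20057*(-1/94) = 110/27169 + 20057/94 = 544938973/2553886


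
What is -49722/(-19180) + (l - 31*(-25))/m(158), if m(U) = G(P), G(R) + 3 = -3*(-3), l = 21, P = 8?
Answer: 3891403/28770 ≈ 135.26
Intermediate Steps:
G(R) = 6 (G(R) = -3 - 3*(-3) = -3 + 9 = 6)
m(U) = 6
-49722/(-19180) + (l - 31*(-25))/m(158) = -49722/(-19180) + (21 - 31*(-25))/6 = -49722*(-1/19180) + (21 + 775)*(1/6) = 24861/9590 + 796*(1/6) = 24861/9590 + 398/3 = 3891403/28770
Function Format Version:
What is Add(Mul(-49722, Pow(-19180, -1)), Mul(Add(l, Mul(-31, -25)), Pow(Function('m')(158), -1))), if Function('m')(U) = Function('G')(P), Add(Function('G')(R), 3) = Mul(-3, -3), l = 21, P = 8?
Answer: Rational(3891403, 28770) ≈ 135.26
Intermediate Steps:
Function('G')(R) = 6 (Function('G')(R) = Add(-3, Mul(-3, -3)) = Add(-3, 9) = 6)
Function('m')(U) = 6
Add(Mul(-49722, Pow(-19180, -1)), Mul(Add(l, Mul(-31, -25)), Pow(Function('m')(158), -1))) = Add(Mul(-49722, Pow(-19180, -1)), Mul(Add(21, Mul(-31, -25)), Pow(6, -1))) = Add(Mul(-49722, Rational(-1, 19180)), Mul(Add(21, 775), Rational(1, 6))) = Add(Rational(24861, 9590), Mul(796, Rational(1, 6))) = Add(Rational(24861, 9590), Rational(398, 3)) = Rational(3891403, 28770)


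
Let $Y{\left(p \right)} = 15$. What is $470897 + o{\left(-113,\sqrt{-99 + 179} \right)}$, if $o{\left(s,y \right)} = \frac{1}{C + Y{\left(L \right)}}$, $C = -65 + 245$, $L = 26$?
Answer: $\frac{91824916}{195} \approx 4.709 \cdot 10^{5}$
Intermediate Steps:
$C = 180$
$o{\left(s,y \right)} = \frac{1}{195}$ ($o{\left(s,y \right)} = \frac{1}{180 + 15} = \frac{1}{195}$)
$470897 + o{\left(-113,\sqrt{-99 + 179} \right)} = 470897 + \frac{1}{195} = \frac{91824916}{195}$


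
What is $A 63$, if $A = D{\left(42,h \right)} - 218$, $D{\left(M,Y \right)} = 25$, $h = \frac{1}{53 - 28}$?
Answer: $-12159$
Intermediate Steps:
$h = \frac{1}{25} \approx 0.04$
$A = -193$ ($A = 25 - 218 = -193$)
$A 63 = \left(-193\right) 63 = -12159$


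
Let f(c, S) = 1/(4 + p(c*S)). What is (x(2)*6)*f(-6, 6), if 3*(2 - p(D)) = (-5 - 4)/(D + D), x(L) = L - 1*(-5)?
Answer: 1008/143 ≈ 7.0490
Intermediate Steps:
x(L) = 5 + L (x(L) = L + 5 = 5 + L)
p(D) = 2 + 3/(2*D) (p(D) = 2 - (-5 - 4)/(3*(D + D)) = 2 - (-3)/(2*D) = 2 + 3/(2*D))
f(c, S) = 1/(6 + 3/(2*S*c)) (f(c, S) = 1/(4 + (2 + 3/(2*((c*S))))) = 1/(4 + (2 + 3/(2*((S*c))))) = 1/(4 + (2 + 3*(1/(S*c))/2)) = 1/(4 + (2 + 3/(2*S*c))) = 1/(6 + 3/(2*S*c)))
(x(2)*6)*f(-6, 6) = ((5 + 2)*6)*((2/3)*6*(-6)/(1 + 4*6*(-6))) = (7*6)*((2/3)*6*(-6)/(1 - 144)) = 42*((2/3)*6*(-6)/(-143)) = 42*((2/3)*6*(-6)*(-1/143)) = 42*(24/143) = 1008/143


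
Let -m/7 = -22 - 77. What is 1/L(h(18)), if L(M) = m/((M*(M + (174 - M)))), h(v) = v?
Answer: 348/77 ≈ 4.5195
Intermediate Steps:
m = 693 (m = -7*(-22 - 77) = -7*(-99) = 693)
L(M) = 231/(58*M) (L(M) = 693/((M*(M + (174 - M)))) = 693/((M*174)) = 693/((174*M)) = 693*(1/(174*M)) = 231/(58*M))
1/L(h(18)) = 1/((231/58)/18) = 1/((231/58)*(1/18)) = 1/(77/348) = 348/77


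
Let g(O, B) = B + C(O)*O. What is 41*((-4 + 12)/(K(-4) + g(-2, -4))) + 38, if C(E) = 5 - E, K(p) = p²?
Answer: -126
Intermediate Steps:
g(O, B) = B + O*(5 - O) (g(O, B) = B + (5 - O)*O = B + O*(5 - O))
41*((-4 + 12)/(K(-4) + g(-2, -4))) + 38 = 41*((-4 + 12)/((-4)² + (-4 - 1*(-2)*(-5 - 2)))) + 38 = 41*(8/(16 + (-4 - 1*(-2)*(-7)))) + 38 = 41*(8/(16 + (-4 - 14))) + 38 = 41*(8/(16 - 18)) + 38 = 41*(8/(-2)) + 38 = 41*(8*(-½)) + 38 = 41*(-4) + 38 = -164 + 38 = -126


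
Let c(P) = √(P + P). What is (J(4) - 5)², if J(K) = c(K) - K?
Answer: 89 - 36*√2 ≈ 38.088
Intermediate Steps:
c(P) = √2*√P (c(P) = √(2*P) = √2*√P)
J(K) = -K + √2*√K (J(K) = √2*√K - K = -K + √2*√K)
(J(4) - 5)² = ((-1*4 + √2*√4) - 5)² = ((-4 + √2*2) - 5)² = ((-4 + 2*√2) - 5)² = (-9 + 2*√2)²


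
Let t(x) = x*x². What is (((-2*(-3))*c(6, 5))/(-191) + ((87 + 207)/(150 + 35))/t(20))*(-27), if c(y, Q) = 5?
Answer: 598641921/141340000 ≈ 4.2355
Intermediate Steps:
t(x) = x³
(((-2*(-3))*c(6, 5))/(-191) + ((87 + 207)/(150 + 35))/t(20))*(-27) = ((-2*(-3)*5)/(-191) + ((87 + 207)/(150 + 35))/(20³))*(-27) = ((6*5)*(-1/191) + (294/185)/8000)*(-27) = (30*(-1/191) + (294*(1/185))*(1/8000))*(-27) = (-30/191 + (294/185)*(1/8000))*(-27) = (-30/191 + 147/740000)*(-27) = -22171923/141340000*(-27) = 598641921/141340000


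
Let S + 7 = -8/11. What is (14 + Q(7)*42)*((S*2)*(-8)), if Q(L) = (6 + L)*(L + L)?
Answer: 10414880/11 ≈ 9.4681e+5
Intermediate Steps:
S = -85/11 (S = -7 - 8/11 = -85/11 ≈ -7.7273)
Q(L) = 2*L*(6 + L) (Q(L) = (6 + L)*(2*L) = 2*L*(6 + L))
(14 + Q(7)*42)*((S*2)*(-8)) = (14 + (2*7*(6 + 7))*42)*(-85/11*2*(-8)) = (14 + (2*7*13)*42)*(-170/11*(-8)) = (14 + 182*42)*(1360/11) = (14 + 7644)*(1360/11) = 7658*(1360/11) = 10414880/11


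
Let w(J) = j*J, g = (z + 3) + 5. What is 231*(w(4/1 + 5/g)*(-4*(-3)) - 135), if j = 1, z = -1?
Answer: -18117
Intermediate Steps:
g = 7 (g = (-1 + 3) + 5 = 2 + 5 = 7)
w(J) = J (w(J) = 1*J = J)
231*(w(4/1 + 5/g)*(-4*(-3)) - 135) = 231*((4/1 + 5/7)*(-4*(-3)) - 135) = 231*((4*1 + 5*(⅐))*12 - 135) = 231*((4 + 5/7)*12 - 135) = 231*((33/7)*12 - 135) = 231*(396/7 - 135) = 231*(-549/7) = -18117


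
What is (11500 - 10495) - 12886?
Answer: -11881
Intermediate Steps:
(11500 - 10495) - 12886 = 1005 - 12886 = -11881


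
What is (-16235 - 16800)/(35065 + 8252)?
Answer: -33035/43317 ≈ -0.76263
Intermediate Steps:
(-16235 - 16800)/(35065 + 8252) = -33035/43317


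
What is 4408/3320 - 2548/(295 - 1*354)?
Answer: 1089929/24485 ≈ 44.514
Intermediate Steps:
4408/3320 - 2548/(295 - 1*354) = 4408*(1/3320) - 2548/(295 - 354) = 551/415 - 2548/(-59) = 551/415 - 2548*(-1/59) = 551/415 + 2548/59 = 1089929/24485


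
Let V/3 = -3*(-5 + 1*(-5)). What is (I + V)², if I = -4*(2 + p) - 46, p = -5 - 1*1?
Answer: 3600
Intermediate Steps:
p = -6 (p = -5 - 1 = -6)
V = 90 (V = 3*(-3*(-5 + 1*(-5))) = 3*(-3*(-5 - 5)) = 3*(-3*(-10)) = 3*30 = 90)
I = -30 (I = -4*(2 - 6) - 46 = -4*(-4) - 46 = 16 - 46 = -30)
(I + V)² = (-30 + 90)² = 60² = 3600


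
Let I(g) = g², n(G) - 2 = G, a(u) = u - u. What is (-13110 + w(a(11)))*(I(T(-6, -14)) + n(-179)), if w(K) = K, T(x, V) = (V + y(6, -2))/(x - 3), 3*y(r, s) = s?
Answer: 555413890/243 ≈ 2.2857e+6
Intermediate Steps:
a(u) = 0
y(r, s) = s/3
n(G) = 2 + G
T(x, V) = (-⅔ + V)/(-3 + x) (T(x, V) = (V + (⅓)*(-2))/(x - 3) = (V - ⅔)/(-3 + x) = (-⅔ + V)/(-3 + x))
(-13110 + w(a(11)))*(I(T(-6, -14)) + n(-179)) = (-13110 + 0)*(((-⅔ - 14)/(-3 - 6))² + (2 - 179)) = -13110*((-44/3/(-9))² - 177) = -13110*((-⅑*(-44/3))² - 177) = -13110*((44/27)² - 177) = -13110*(1936/729 - 177) = -13110*(-127097/729) = 555413890/243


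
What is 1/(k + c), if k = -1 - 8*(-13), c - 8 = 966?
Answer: 1/1077 ≈ 0.00092851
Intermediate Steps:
c = 974 (c = 8 + 966 = 974)
k = 103 (k = -1 + 104 = 103)
1/(k + c) = 1/(103 + 974) = 1/1077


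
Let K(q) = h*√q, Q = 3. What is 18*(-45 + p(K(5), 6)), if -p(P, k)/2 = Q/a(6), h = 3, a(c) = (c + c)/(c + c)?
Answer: -918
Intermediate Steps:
a(c) = 1 (a(c) = (2*c)/((2*c)) = (2*c)*(1/(2*c)) = 1)
K(q) = 3*√q
p(P, k) = -6 (p(P, k) = -6/1 = -6)
18*(-45 + p(K(5), 6)) = 18*(-45 - 6) = 18*(-51) = -918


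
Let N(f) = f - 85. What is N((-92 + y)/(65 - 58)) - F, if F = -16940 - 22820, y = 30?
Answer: 277663/7 ≈ 39666.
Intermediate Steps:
F = -39760
N(f) = -85 + f
N((-92 + y)/(65 - 58)) - F = (-85 + (-92 + 30)/(65 - 58)) - 1*(-39760) = (-85 - 62/7) + 39760 = -657/7 + 39760 = 277663/7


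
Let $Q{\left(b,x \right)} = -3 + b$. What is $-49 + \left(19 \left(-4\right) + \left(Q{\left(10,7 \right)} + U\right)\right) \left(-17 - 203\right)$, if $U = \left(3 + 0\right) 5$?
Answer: $11831$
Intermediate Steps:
$U = 15$ ($U = 3 \cdot 5 = 15$)
$-49 + \left(19 \left(-4\right) + \left(Q{\left(10,7 \right)} + U\right)\right) \left(-17 - 203\right) = -49 + \left(19 \left(-4\right) + \left(\left(-3 + 10\right) + 15\right)\right) \left(-17 - 203\right) = -49 + \left(-76 + \left(7 + 15\right)\right) \left(-220\right) = -49 + \left(-76 + 22\right) \left(-220\right) = -49 - -11880 = -49 + 11880 = 11831$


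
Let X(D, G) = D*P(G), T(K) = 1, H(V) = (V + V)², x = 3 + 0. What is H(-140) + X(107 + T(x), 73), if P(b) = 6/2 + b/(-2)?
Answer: 74782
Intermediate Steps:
P(b) = 3 - b/2 (P(b) = 6*(½) + b*(-½) = 3 - b/2)
x = 3
H(V) = 4*V² (H(V) = (2*V)² = 4*V²)
X(D, G) = D*(3 - G/2)
H(-140) + X(107 + T(x), 73) = 4*(-140)² + (107 + 1)*(6 - 1*73)/2 = 4*19600 + (½)*108*(6 - 73) = 78400 + (½)*108*(-67) = 78400 - 3618 = 74782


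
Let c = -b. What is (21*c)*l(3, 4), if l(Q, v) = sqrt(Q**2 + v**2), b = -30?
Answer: 3150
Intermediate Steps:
c = 30 (c = -1*(-30) = 30)
(21*c)*l(3, 4) = (21*30)*sqrt(3**2 + 4**2) = 630*sqrt(9 + 16) = 630*sqrt(25) = 630*5 = 3150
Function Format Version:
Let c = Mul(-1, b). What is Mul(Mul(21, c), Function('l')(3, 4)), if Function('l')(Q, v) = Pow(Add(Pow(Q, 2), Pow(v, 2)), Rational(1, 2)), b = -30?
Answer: 3150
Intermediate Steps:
c = 30 (c = Mul(-1, -30) = 30)
Mul(Mul(21, c), Function('l')(3, 4)) = Mul(Mul(21, 30), Pow(Add(Pow(3, 2), Pow(4, 2)), Rational(1, 2))) = Mul(630, Pow(Add(9, 16), Rational(1, 2))) = Mul(630, Pow(25, Rational(1, 2))) = Mul(630, 5) = 3150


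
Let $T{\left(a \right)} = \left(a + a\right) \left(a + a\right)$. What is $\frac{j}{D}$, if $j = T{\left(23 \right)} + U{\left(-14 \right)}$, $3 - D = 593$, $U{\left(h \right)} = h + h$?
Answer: $- \frac{1044}{295} \approx -3.539$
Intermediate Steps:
$U{\left(h \right)} = 2 h$
$D = -590$ ($D = 3 - 593 = -590$)
$T{\left(a \right)} = 4 a^{2}$ ($T{\left(a \right)} = 2 a 2 a = 4 a^{2}$)
$j = 2088$ ($j = 4 \cdot 23^{2} + 2 \left(-14\right) = 4 \cdot 529 - 28 = 2116 - 28 = 2088$)
$\frac{j}{D} = \frac{2088}{-590} = 2088 \left(- \frac{1}{590}\right) = - \frac{1044}{295}$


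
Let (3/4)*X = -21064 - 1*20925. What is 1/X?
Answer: -3/167956 ≈ -1.7862e-5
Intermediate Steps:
X = -167956/3 (X = 4*(-21064 - 1*20925)/3 = 4*(-21064 - 20925)/3 = (4/3)*(-41989) = -167956/3 ≈ -55985.)
1/X = 1/(-167956/3) = -3/167956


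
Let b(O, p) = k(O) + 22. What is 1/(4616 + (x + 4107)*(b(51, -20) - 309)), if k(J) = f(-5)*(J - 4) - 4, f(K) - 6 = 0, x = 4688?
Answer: -1/74539 ≈ -1.3416e-5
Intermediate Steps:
f(K) = 6 (f(K) = 6 + 0 = 6)
k(J) = -28 + 6*J (k(J) = 6*(J - 4) - 4 = 6*(-4 + J) - 4 = (-24 + 6*J) - 4 = -28 + 6*J)
b(O, p) = -6 + 6*O (b(O, p) = (-28 + 6*O) + 22 = -6 + 6*O)
1/(4616 + (x + 4107)*(b(51, -20) - 309)) = 1/(4616 + (4688 + 4107)*((-6 + 6*51) - 309)) = 1/(4616 + 8795*((-6 + 306) - 309)) = 1/(4616 + 8795*(300 - 309)) = 1/(4616 + 8795*(-9)) = 1/(4616 - 79155) = 1/(-74539) = -1/74539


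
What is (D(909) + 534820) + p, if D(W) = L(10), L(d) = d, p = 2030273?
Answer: 2565103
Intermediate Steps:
D(W) = 10
(D(909) + 534820) + p = (10 + 534820) + 2030273 = 534830 + 2030273 = 2565103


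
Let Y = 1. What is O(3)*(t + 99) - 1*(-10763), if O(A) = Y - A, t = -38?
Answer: 10641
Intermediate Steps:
O(A) = 1 - A
O(3)*(t + 99) - 1*(-10763) = (1 - 1*3)*(-38 + 99) - 1*(-10763) = (1 - 3)*61 + 10763 = -2*61 + 10763 = -122 + 10763 = 10641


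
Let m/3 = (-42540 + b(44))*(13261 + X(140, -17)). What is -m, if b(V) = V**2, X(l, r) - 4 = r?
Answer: 1613765376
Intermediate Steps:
X(l, r) = 4 + r
m = -1613765376 (m = 3*((-42540 + 44**2)*(13261 + (4 - 17))) = 3*((-42540 + 1936)*(13261 - 13)) = 3*(-40604*13248) = 3*(-537921792) = -1613765376)
-m = -1*(-1613765376) = 1613765376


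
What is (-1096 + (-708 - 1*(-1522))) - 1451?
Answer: -1733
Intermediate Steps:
(-1096 + (-708 - 1*(-1522))) - 1451 = (-1096 + (-708 + 1522)) - 1451 = (-1096 + 814) - 1451 = -282 - 1451 = -1733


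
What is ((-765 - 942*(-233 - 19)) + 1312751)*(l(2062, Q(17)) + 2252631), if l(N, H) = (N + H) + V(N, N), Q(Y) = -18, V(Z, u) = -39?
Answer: 3493265379320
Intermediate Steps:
l(N, H) = -39 + H + N (l(N, H) = (N + H) - 39 = (H + N) - 39 = -39 + H + N)
((-765 - 942*(-233 - 19)) + 1312751)*(l(2062, Q(17)) + 2252631) = ((-765 - 942*(-233 - 19)) + 1312751)*((-39 - 18 + 2062) + 2252631) = ((-765 - 942*(-252)) + 1312751)*(2005 + 2252631) = ((-765 + 237384) + 1312751)*2254636 = (236619 + 1312751)*2254636 = 1549370*2254636 = 3493265379320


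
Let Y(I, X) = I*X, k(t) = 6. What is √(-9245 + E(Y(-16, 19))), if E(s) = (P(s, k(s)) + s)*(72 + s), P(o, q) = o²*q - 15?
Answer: I*√128578309 ≈ 11339.0*I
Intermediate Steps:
P(o, q) = -15 + q*o² (P(o, q) = q*o² - 15 = -15 + q*o²)
E(s) = (72 + s)*(-15 + s + 6*s²) (E(s) = ((-15 + 6*s²) + s)*(72 + s) = (-15 + s + 6*s²)*(72 + s) = (72 + s)*(-15 + s + 6*s²))
√(-9245 + E(Y(-16, 19))) = √(-9245 + (-1080 + 6*(-16*19)³ + 57*(-16*19) + 433*(-16*19)²)) = √(-9245 + (-1080 + 6*(-304)³ + 57*(-304) + 433*(-304)²)) = √(-9245 + (-1080 + 6*(-28094464) - 17328 + 433*92416)) = √(-9245 + (-1080 - 168566784 - 17328 + 40016128)) = √(-9245 - 128569064) = √(-128578309) = I*√128578309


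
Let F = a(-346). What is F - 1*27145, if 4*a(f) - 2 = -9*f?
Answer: -26366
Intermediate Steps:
a(f) = ½ - 9*f/4 (a(f) = ½ + (-9*f)/4 = ½ - 9*f/4)
F = 779 (F = ½ - 9/4*(-346) = ½ + 1557/2 = 779)
F - 1*27145 = 779 - 1*27145 = 779 - 27145 = -26366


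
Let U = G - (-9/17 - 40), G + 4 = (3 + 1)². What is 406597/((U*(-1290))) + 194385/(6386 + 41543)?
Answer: -2284397893/1174739790 ≈ -1.9446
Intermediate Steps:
G = 12 (G = -4 + (3 + 1)² = -4 + 4² = -4 + 16 = 12)
U = 893/17 (U = 12 - (-9/17 - 40) = 12 - 1*(-689/17) = 12 + 689/17 = 893/17 ≈ 52.529)
406597/((U*(-1290))) + 194385/(6386 + 41543) = 406597/(((893/17)*(-1290))) + 194385/(6386 + 41543) = 406597/(-1151970/17) + 194385/47929 = 406597*(-17/1151970) + 194385*(1/47929) = -147067/24510 + 194385/47929 = -2284397893/1174739790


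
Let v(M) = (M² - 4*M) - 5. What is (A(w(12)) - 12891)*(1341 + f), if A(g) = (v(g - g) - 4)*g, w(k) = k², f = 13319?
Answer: -207981420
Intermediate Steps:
v(M) = -5 + M² - 4*M
A(g) = -9*g (A(g) = ((-5 + (g - g)² - 4*(g - g)) - 4)*g = ((-5 + 0² - 4*0) - 4)*g = ((-5 + 0 + 0) - 4)*g = (-5 - 4)*g = -9*g)
(A(w(12)) - 12891)*(1341 + f) = (-9*12² - 12891)*(1341 + 13319) = (-9*144 - 12891)*14660 = (-1296 - 12891)*14660 = -14187*14660 = -207981420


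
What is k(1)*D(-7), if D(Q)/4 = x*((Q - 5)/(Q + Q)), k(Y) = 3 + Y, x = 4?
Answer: 384/7 ≈ 54.857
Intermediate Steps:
D(Q) = 8*(-5 + Q)/Q (D(Q) = 4*(4*((Q - 5)/(Q + Q))) = 4*(4*((-5 + Q)/((2*Q)))) = 4*(4*((-5 + Q)*(1/(2*Q)))) = 4*(4*((-5 + Q)/(2*Q))) = 4*(2*(-5 + Q)/Q) = 8*(-5 + Q)/Q)
k(1)*D(-7) = (3 + 1)*(8 - 40/(-7)) = 4*(8 - 40*(-⅐)) = 4*(8 + 40/7) = 4*(96/7) = 384/7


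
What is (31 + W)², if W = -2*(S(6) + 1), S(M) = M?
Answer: 289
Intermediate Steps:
W = -14 (W = -2*(6 + 1) = -2*7 = -14)
(31 + W)² = (31 - 14)² = 17² = 289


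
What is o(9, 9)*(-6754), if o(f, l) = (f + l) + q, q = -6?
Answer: -81048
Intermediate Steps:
o(f, l) = -6 + f + l (o(f, l) = (f + l) - 6 = -6 + f + l)
o(9, 9)*(-6754) = (-6 + 9 + 9)*(-6754) = 12*(-6754) = -81048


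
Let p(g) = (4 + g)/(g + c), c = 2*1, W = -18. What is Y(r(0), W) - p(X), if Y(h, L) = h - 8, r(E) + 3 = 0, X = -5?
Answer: -34/3 ≈ -11.333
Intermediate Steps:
r(E) = -3 (r(E) = -3 + 0 = -3)
c = 2
Y(h, L) = -8 + h
p(g) = (4 + g)/(2 + g) (p(g) = (4 + g)/(g + 2) = (4 + g)/(2 + g))
Y(r(0), W) - p(X) = (-8 - 3) - (4 - 5)/(2 - 5) = -11 - (-1)/(-3) = -11 - (-1)*(-1)/3 = -11 - 1*⅓ = -11 - ⅓ = -34/3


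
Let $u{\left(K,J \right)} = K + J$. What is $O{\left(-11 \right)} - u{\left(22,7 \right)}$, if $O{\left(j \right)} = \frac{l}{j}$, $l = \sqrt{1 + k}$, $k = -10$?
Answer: $-29 - \frac{3 i}{11} \approx -29.0 - 0.27273 i$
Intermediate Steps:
$u{\left(K,J \right)} = J + K$
$l = 3 i$ ($l = \sqrt{1 - 10} = \sqrt{-9} = 3 i \approx 3.0 i$)
$O{\left(j \right)} = \frac{3 i}{j}$
$O{\left(-11 \right)} - u{\left(22,7 \right)} = \frac{3 i}{-11} - \left(7 + 22\right) = 3 i \left(- \frac{1}{11}\right) - 29 = - \frac{3 i}{11} - 29 = -29 - \frac{3 i}{11}$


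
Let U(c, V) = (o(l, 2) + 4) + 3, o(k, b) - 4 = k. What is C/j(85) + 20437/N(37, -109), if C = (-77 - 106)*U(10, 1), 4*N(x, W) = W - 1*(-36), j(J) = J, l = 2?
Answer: -7122247/6205 ≈ -1147.8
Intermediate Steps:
o(k, b) = 4 + k
N(x, W) = 9 + W/4 (N(x, W) = (W - 1*(-36))/4 = (W + 36)/4 = (36 + W)/4 = 9 + W/4)
U(c, V) = 13 (U(c, V) = ((4 + 2) + 4) + 3 = (6 + 4) + 3 = 10 + 3 = 13)
C = -2379 (C = (-77 - 106)*13 = -183*13 = -2379)
C/j(85) + 20437/N(37, -109) = -2379/85 + 20437/(9 + (1/4)*(-109)) = -2379*1/85 + 20437/(9 - 109/4) = -2379/85 + 20437/(-73/4) = -2379/85 + 20437*(-4/73) = -2379/85 - 81748/73 = -7122247/6205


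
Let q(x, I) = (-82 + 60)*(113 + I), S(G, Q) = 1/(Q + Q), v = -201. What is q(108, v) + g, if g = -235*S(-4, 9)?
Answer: 34613/18 ≈ 1922.9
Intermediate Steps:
S(G, Q) = 1/(2*Q)
q(x, I) = -2486 - 22*I (q(x, I) = -22*(113 + I) = -2486 - 22*I)
g = -235/18 (g = -235/(2*9) = -235*1/18 = -235/18 ≈ -13.056)
q(108, v) + g = (-2486 - 22*(-201)) - 235/18 = (-2486 + 4422) - 235/18 = 1936 - 235/18 = 34613/18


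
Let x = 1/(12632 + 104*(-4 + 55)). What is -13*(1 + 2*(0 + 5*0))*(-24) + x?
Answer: 5596033/17936 ≈ 312.00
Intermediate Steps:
x = 1/17936 (x = 1/(12632 + 104*51) = 1/(12632 + 5304) = 1/17936 ≈ 5.5754e-5)
-13*(1 + 2*(0 + 5*0))*(-24) + x = -13*(1 + 2*(0 + 5*0))*(-24) + 1/17936 = -13*(1 + 2*(0 + 0))*(-24) + 1/17936 = -13*(1 + 2*0)*(-24) + 1/17936 = -13*(1 + 0)*(-24) + 1/17936 = -13*1*(-24) + 1/17936 = -13*(-24) + 1/17936 = 312 + 1/17936 = 5596033/17936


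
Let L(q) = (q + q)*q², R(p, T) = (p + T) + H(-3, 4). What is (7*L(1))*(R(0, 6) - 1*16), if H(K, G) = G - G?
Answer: -140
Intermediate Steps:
H(K, G) = 0
R(p, T) = T + p (R(p, T) = (p + T) + 0 = (T + p) + 0 = T + p)
L(q) = 2*q³ (L(q) = (2*q)*q² = 2*q³)
(7*L(1))*(R(0, 6) - 1*16) = (7*(2*1³))*((6 + 0) - 1*16) = (7*(2*1))*(6 - 16) = (7*2)*(-10) = 14*(-10) = -140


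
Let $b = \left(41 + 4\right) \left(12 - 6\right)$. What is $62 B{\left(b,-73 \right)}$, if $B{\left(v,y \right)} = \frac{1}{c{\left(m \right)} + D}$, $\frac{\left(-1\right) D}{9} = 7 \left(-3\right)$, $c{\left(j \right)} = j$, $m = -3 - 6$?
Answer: $\frac{31}{90} \approx 0.34444$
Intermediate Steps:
$b = 270$ ($b = 45 \cdot 6 = 270$)
$m = -9$ ($m = -3 - 6 = -9$)
$D = 189$ ($D = - 9 \cdot 7 \left(-3\right) = \left(-9\right) \left(-21\right) = 189$)
$B{\left(v,y \right)} = \frac{1}{180}$ ($B{\left(v,y \right)} = \frac{1}{-9 + 189} = \frac{1}{180}$)
$62 B{\left(b,-73 \right)} = 62 \cdot \frac{1}{180} = \frac{31}{90}$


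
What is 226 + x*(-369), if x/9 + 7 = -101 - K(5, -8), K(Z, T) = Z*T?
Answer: 226054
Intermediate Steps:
K(Z, T) = T*Z
x = -612 (x = -63 + 9*(-101 - (-8)*5) = -63 + 9*(-101 - 1*(-40)) = -63 + 9*(-101 + 40) = -63 + 9*(-61) = -63 - 549 = -612)
226 + x*(-369) = 226 - 612*(-369) = 226 + 225828 = 226054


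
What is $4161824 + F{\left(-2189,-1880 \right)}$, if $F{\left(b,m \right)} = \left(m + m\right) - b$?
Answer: $4160253$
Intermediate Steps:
$F{\left(b,m \right)} = - b + 2 m$ ($F{\left(b,m \right)} = 2 m - b = - b + 2 m$)
$4161824 + F{\left(-2189,-1880 \right)} = 4161824 + \left(\left(-1\right) \left(-2189\right) + 2 \left(-1880\right)\right) = 4161824 + \left(2189 - 3760\right) = 4161824 - 1571 = 4160253$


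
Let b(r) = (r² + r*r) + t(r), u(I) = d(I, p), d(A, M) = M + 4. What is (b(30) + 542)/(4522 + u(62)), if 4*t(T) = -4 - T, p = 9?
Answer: 4667/9070 ≈ 0.51455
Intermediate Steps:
d(A, M) = 4 + M
u(I) = 13 (u(I) = 4 + 9 = 13)
t(T) = -1 - T/4 (t(T) = (-4 - T)/4 = -1 - T/4)
b(r) = -1 + 2*r² - r/4 (b(r) = (r² + r*r) + (-1 - r/4) = (r² + r²) + (-1 - r/4) = 2*r² + (-1 - r/4) = -1 + 2*r² - r/4)
(b(30) + 542)/(4522 + u(62)) = ((-1 + 2*30² - ¼*30) + 542)/(4522 + 13) = ((-1 + 2*900 - 15/2) + 542)/4535 = ((-1 + 1800 - 15/2) + 542)*(1/4535) = (3583/2 + 542)*(1/4535) = (4667/2)*(1/4535) = 4667/9070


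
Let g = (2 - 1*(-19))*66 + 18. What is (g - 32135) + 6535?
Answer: -24196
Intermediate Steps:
g = 1404 (g = (2 + 19)*66 + 18 = 21*66 + 18 = 1386 + 18 = 1404)
(g - 32135) + 6535 = (1404 - 32135) + 6535 = -30731 + 6535 = -24196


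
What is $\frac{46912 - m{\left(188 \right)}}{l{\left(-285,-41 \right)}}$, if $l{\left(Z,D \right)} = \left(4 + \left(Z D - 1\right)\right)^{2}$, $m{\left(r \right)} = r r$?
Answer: $\frac{241}{2846028} \approx 8.4679 \cdot 10^{-5}$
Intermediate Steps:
$m{\left(r \right)} = r^{2}$
$l{\left(Z,D \right)} = \left(3 + D Z\right)^{2}$ ($l{\left(Z,D \right)} = \left(4 + \left(D Z - 1\right)\right)^{2} = \left(4 + \left(-1 + D Z\right)\right)^{2} = \left(3 + D Z\right)^{2}$)
$\frac{46912 - m{\left(188 \right)}}{l{\left(-285,-41 \right)}} = \frac{46912 - 188^{2}}{\left(3 - -11685\right)^{2}} = \frac{46912 - 35344}{\left(3 + 11685\right)^{2}} = \frac{46912 - 35344}{11688^{2}} = \frac{11568}{136609344} = 11568 \cdot \frac{1}{136609344} = \frac{241}{2846028}$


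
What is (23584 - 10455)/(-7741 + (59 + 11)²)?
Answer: -13129/2841 ≈ -4.6213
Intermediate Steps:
(23584 - 10455)/(-7741 + (59 + 11)²) = 13129/(-7741 + 70²) = 13129/(-7741 + 4900) = 13129/(-2841) = 13129*(-1/2841) = -13129/2841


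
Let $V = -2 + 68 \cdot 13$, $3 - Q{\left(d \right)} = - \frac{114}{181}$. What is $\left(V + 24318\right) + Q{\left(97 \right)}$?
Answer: $\frac{4561857}{181} \approx 25204.0$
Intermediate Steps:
$Q{\left(d \right)} = \frac{657}{181}$ ($Q{\left(d \right)} = 3 - - \frac{114}{181} = 3 + \frac{114}{181} = \frac{657}{181}$)
$V = 882$ ($V = -2 + 884 = 882$)
$\left(V + 24318\right) + Q{\left(97 \right)} = \left(882 + 24318\right) + \frac{657}{181} = 25200 + \frac{657}{181} = \frac{4561857}{181}$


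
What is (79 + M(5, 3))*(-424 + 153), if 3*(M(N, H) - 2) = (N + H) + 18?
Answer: -72899/3 ≈ -24300.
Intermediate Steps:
M(N, H) = 8 + H/3 + N/3 (M(N, H) = 2 + ((N + H) + 18)/3 = 2 + ((H + N) + 18)/3 = 2 + (18 + H + N)/3 = 2 + (6 + H/3 + N/3) = 8 + H/3 + N/3)
(79 + M(5, 3))*(-424 + 153) = (79 + (8 + (1/3)*3 + (1/3)*5))*(-424 + 153) = (79 + (8 + 1 + 5/3))*(-271) = (79 + 32/3)*(-271) = (269/3)*(-271) = -72899/3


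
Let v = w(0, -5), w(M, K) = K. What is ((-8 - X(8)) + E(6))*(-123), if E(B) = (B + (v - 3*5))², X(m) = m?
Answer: -22140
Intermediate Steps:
v = -5
E(B) = (-20 + B)² (E(B) = (B + (-5 - 3*5))² = (B + (-5 - 15))² = (B - 20)² = (-20 + B)²)
((-8 - X(8)) + E(6))*(-123) = ((-8 - 1*8) + (-20 + 6)²)*(-123) = ((-8 - 8) + (-14)²)*(-123) = (-16 + 196)*(-123) = 180*(-123) = -22140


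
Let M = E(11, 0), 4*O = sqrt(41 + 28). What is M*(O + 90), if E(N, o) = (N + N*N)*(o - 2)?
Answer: -23760 - 66*sqrt(69) ≈ -24308.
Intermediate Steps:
O = sqrt(69)/4 (O = sqrt(41 + 28)/4 = sqrt(69)/4 ≈ 2.0767)
E(N, o) = (-2 + o)*(N + N**2) (E(N, o) = (N + N**2)*(-2 + o) = (-2 + o)*(N + N**2))
M = -264 (M = 11*(-2 + 0 - 2*11 + 11*0) = 11*(-2 + 0 - 22 + 0) = 11*(-24) = -264)
M*(O + 90) = -264*(sqrt(69)/4 + 90) = -264*(90 + sqrt(69)/4) = -23760 - 66*sqrt(69)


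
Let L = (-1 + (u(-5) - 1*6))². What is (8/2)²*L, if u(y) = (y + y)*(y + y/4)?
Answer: 49284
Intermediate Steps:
u(y) = 5*y²/2 (u(y) = (2*y)*(y + y*(¼)) = (2*y)*(y + y/4) = (2*y)*(5*y/4) = 5*y²/2)
L = 12321/4 (L = (-1 + ((5/2)*(-5)² - 1*6))² = (-1 + ((5/2)*25 - 6))² = (-1 + (125/2 - 6))² = (-1 + 113/2)² = (111/2)² = 12321/4 ≈ 3080.3)
(8/2)²*L = (8/2)²*(12321/4) = (8*(½))²*(12321/4) = 4²*(12321/4) = 16*(12321/4) = 49284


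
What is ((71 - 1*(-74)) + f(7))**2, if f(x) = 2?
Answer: 21609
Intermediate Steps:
((71 - 1*(-74)) + f(7))**2 = ((71 - 1*(-74)) + 2)**2 = ((71 + 74) + 2)**2 = (145 + 2)**2 = 147**2 = 21609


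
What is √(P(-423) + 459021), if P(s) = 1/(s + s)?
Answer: √36503185910/282 ≈ 677.51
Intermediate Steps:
P(s) = 1/(2*s)
√(P(-423) + 459021) = √((½)/(-423) + 459021) = √((½)*(-1/423) + 459021) = √(-1/846 + 459021) = √(388331765/846) = √36503185910/282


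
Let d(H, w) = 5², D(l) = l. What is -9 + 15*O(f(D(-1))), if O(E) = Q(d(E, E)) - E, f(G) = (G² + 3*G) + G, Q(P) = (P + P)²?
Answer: 37536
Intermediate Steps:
d(H, w) = 25
Q(P) = 4*P² (Q(P) = (2*P)² = 4*P²)
f(G) = G² + 4*G
O(E) = 2500 - E (O(E) = 4*25² - E = 4*625 - E = 2500 - E)
-9 + 15*O(f(D(-1))) = -9 + 15*(2500 - (-1)*(4 - 1)) = -9 + 15*(2500 - (-1)*3) = -9 + 15*(2500 - 1*(-3)) = -9 + 15*(2500 + 3) = -9 + 15*2503 = -9 + 37545 = 37536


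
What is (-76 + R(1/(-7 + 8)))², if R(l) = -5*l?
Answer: 6561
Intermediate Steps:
(-76 + R(1/(-7 + 8)))² = (-76 - 5/(-7 + 8))² = (-76 - 5/1)² = (-76 - 5*1)² = (-76 - 5)² = (-81)² = 6561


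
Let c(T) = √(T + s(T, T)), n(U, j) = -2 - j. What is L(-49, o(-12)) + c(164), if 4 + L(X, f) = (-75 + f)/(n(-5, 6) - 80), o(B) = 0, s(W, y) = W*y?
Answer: -277/88 + 2*√6765 ≈ 161.35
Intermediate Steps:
c(T) = √(T + T²) (c(T) = √(T + T*T) = √(T + T²))
L(X, f) = -277/88 - f/88 (L(X, f) = -4 + (-75 + f)/((-2 - 1*6) - 80) = -4 + (-75 + f)/((-2 - 6) - 80) = -4 + (-75 + f)/(-8 - 80) = -4 + (-75 + f)/(-88) = -4 + (-75 + f)*(-1/88) = -4 + (75/88 - f/88) = -277/88 - f/88)
L(-49, o(-12)) + c(164) = (-277/88 - 1/88*0) + √(164*(1 + 164)) = (-277/88 + 0) + √(164*165) = -277/88 + √27060 = -277/88 + 2*√6765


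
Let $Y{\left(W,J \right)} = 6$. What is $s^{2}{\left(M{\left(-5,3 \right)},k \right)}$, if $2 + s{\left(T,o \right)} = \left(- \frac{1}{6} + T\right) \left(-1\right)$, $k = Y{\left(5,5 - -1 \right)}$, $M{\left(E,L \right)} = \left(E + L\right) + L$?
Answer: $\frac{289}{36} \approx 8.0278$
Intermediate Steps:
$M{\left(E,L \right)} = E + 2 L$
$k = 6$
$s{\left(T,o \right)} = - \frac{11}{6} - T$ ($s{\left(T,o \right)} = -2 + \left(- \frac{1}{6} + T\right) \left(-1\right) = -2 - \left(- \frac{1}{6} + T\right) = - \frac{11}{6} - T$)
$s^{2}{\left(M{\left(-5,3 \right)},k \right)} = \left(- \frac{11}{6} - \left(-5 + 2 \cdot 3\right)\right)^{2} = \left(- \frac{11}{6} - \left(-5 + 6\right)\right)^{2} = \left(- \frac{11}{6} - 1\right)^{2} = \left(- \frac{17}{6}\right)^{2} = \frac{289}{36}$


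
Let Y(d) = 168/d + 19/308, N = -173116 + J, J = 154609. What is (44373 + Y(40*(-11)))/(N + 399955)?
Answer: 68333927/587429920 ≈ 0.11633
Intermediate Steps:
N = -18507 (N = -173116 + 154609 = -18507)
Y(d) = 19/308 + 168/d (Y(d) = 168/d + 19*(1/308) = 168/d + 19/308 = 19/308 + 168/d)
(44373 + Y(40*(-11)))/(N + 399955) = (44373 + (19/308 + 168/((40*(-11)))))/(-18507 + 399955) = (44373 + (19/308 + 168/(-440)))/381448 = (44373 + (19/308 + 168*(-1/440)))*(1/381448) = (44373 + (19/308 - 21/55))*(1/381448) = (44373 - 493/1540)*(1/381448) = (68333927/1540)*(1/381448) = 68333927/587429920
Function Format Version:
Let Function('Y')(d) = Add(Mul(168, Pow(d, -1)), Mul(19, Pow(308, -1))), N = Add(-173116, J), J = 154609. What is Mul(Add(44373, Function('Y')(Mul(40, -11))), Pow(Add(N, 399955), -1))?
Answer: Rational(68333927, 587429920) ≈ 0.11633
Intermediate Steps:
N = -18507 (N = Add(-173116, 154609) = -18507)
Function('Y')(d) = Add(Rational(19, 308), Mul(168, Pow(d, -1))) (Function('Y')(d) = Add(Mul(168, Pow(d, -1)), Mul(19, Rational(1, 308))) = Add(Mul(168, Pow(d, -1)), Rational(19, 308)) = Add(Rational(19, 308), Mul(168, Pow(d, -1))))
Mul(Add(44373, Function('Y')(Mul(40, -11))), Pow(Add(N, 399955), -1)) = Mul(Add(44373, Add(Rational(19, 308), Mul(168, Pow(Mul(40, -11), -1)))), Pow(Add(-18507, 399955), -1)) = Mul(Add(44373, Add(Rational(19, 308), Mul(168, Pow(-440, -1)))), Pow(381448, -1)) = Mul(Add(44373, Add(Rational(19, 308), Mul(168, Rational(-1, 440)))), Rational(1, 381448)) = Mul(Add(44373, Add(Rational(19, 308), Rational(-21, 55))), Rational(1, 381448)) = Mul(Add(44373, Rational(-493, 1540)), Rational(1, 381448)) = Mul(Rational(68333927, 1540), Rational(1, 381448)) = Rational(68333927, 587429920)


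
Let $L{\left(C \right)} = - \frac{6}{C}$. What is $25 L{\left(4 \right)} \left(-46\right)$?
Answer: $1725$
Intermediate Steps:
$25 L{\left(4 \right)} \left(-46\right) = 25 \left(- \frac{6}{4}\right) \left(-46\right) = 25 \left(\left(-6\right) \frac{1}{4}\right) \left(-46\right) = 25 \left(- \frac{3}{2}\right) \left(-46\right) = \left(- \frac{75}{2}\right) \left(-46\right) = 1725$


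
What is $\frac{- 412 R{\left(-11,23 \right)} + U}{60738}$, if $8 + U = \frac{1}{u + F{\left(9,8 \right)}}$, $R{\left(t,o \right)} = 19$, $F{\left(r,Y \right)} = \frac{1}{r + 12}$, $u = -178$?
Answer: $- \frac{9761051}{75659302} \approx -0.12901$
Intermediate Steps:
$F{\left(r,Y \right)} = \frac{1}{12 + r}$
$U = - \frac{29917}{3737}$ ($U = -8 + \frac{1}{-178 + \frac{1}{12 + 9}} = -8 + \frac{1}{-178 + \frac{1}{21}} = -8 + \frac{1}{- \frac{3737}{21}} = -8 - \frac{21}{3737} = - \frac{29917}{3737} \approx -8.0056$)
$\frac{- 412 R{\left(-11,23 \right)} + U}{60738} = \frac{\left(-412\right) 19 - \frac{29917}{3737}}{60738} = \left(-7828 - \frac{29917}{3737}\right) \frac{1}{60738} = \left(- \frac{29283153}{3737}\right) \frac{1}{60738} = - \frac{9761051}{75659302}$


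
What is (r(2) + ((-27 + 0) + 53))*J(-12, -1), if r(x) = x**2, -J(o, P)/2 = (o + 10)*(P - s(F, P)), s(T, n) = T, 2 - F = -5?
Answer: -960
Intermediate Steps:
F = 7 (F = 2 - 1*(-5) = 2 + 5 = 7)
J(o, P) = -2*(-7 + P)*(10 + o) (J(o, P) = -2*(o + 10)*(P - 1*7) = -2*(10 + o)*(P - 7) = -2*(10 + o)*(-7 + P) = -2*(-7 + P)*(10 + o))
(r(2) + ((-27 + 0) + 53))*J(-12, -1) = (2**2 + ((-27 + 0) + 53))*(140 - 20*(-1) + 14*(-12) - 2*(-1)*(-12)) = (4 + (-27 + 53))*(140 + 20 - 168 - 24) = (4 + 26)*(-32) = 30*(-32) = -960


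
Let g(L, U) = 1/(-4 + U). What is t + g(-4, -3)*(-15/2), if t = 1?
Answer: 29/14 ≈ 2.0714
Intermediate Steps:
t + g(-4, -3)*(-15/2) = 1 + (-15/2)/(-4 - 3) = 1 + (-15*½)/(-7) = 1 - ⅐*(-15/2) = 1 + 15/14 = 29/14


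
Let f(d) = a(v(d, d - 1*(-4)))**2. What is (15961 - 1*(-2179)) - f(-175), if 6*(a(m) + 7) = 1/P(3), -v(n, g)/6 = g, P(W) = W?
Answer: 5861735/324 ≈ 18092.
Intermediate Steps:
v(n, g) = -6*g
a(m) = -125/18 (a(m) = -7 + (1/6)/3 = -7 + (1/6)*(1/3) = -7 + 1/18 = -125/18)
f(d) = 15625/324 (f(d) = (-125/18)**2 = 15625/324)
(15961 - 1*(-2179)) - f(-175) = (15961 - 1*(-2179)) - 1*15625/324 = (15961 + 2179) - 15625/324 = 18140 - 15625/324 = 5861735/324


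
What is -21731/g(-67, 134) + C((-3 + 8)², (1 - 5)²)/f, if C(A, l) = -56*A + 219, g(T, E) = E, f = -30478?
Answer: -165539791/1021013 ≈ -162.13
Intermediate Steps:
C(A, l) = 219 - 56*A
-21731/g(-67, 134) + C((-3 + 8)², (1 - 5)²)/f = -21731/134 + (219 - 56*(-3 + 8)²)/(-30478) = -21731*1/134 + (219 - 56*5²)*(-1/30478) = -21731/134 + (219 - 56*25)*(-1/30478) = -21731/134 + (219 - 1400)*(-1/30478) = -21731/134 - 1181*(-1/30478) = -21731/134 + 1181/30478 = -165539791/1021013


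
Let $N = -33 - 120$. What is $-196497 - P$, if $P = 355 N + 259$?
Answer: $-142441$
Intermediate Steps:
$N = -153$
$P = -54056$ ($P = 355 \left(-153\right) + 259 = -54315 + 259 = -54056$)
$-196497 - P = -196497 - -54056 = -196497 + 54056 = -142441$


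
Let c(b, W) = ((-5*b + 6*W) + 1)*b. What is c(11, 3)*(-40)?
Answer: 15840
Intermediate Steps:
c(b, W) = b*(1 - 5*b + 6*W) (c(b, W) = (1 - 5*b + 6*W)*b = b*(1 - 5*b + 6*W))
c(11, 3)*(-40) = (11*(1 - 5*11 + 6*3))*(-40) = (11*(1 - 55 + 18))*(-40) = (11*(-36))*(-40) = -396*(-40) = 15840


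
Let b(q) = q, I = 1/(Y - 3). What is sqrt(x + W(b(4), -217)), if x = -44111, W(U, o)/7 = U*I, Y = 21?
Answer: I*sqrt(396985)/3 ≈ 210.02*I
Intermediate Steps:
I = 1/18 (I = 1/(21 - 3) = 1/18 ≈ 0.055556)
W(U, o) = 7*U/18 (W(U, o) = 7*(U*(1/18)) = 7*(U/18) = 7*U/18)
sqrt(x + W(b(4), -217)) = sqrt(-44111 + (7/18)*4) = sqrt(-44111 + 14/9) = sqrt(-396985/9) = I*sqrt(396985)/3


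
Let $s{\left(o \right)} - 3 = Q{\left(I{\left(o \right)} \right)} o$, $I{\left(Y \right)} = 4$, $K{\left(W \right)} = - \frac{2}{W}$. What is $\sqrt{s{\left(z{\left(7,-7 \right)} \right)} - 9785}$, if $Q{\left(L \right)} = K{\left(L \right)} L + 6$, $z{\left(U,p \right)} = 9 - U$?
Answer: $3 i \sqrt{1086} \approx 98.864 i$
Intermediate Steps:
$Q{\left(L \right)} = 4$ ($Q{\left(L \right)} = - \frac{2}{L} L + 6 = -2 + 6 = 4$)
$s{\left(o \right)} = 3 + 4 o$
$\sqrt{s{\left(z{\left(7,-7 \right)} \right)} - 9785} = \sqrt{\left(3 + 4 \left(9 - 7\right)\right) - 9785} = \sqrt{\left(3 + 4 \cdot 2\right) - 9785} = \sqrt{\left(3 + 8\right) - 9785} = \sqrt{11 - 9785} = \sqrt{-9774} = 3 i \sqrt{1086}$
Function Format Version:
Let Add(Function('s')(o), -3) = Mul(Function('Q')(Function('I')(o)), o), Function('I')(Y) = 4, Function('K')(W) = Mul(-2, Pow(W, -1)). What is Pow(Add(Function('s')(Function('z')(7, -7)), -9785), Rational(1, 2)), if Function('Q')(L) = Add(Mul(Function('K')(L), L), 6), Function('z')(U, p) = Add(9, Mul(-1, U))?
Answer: Mul(3, I, Pow(1086, Rational(1, 2))) ≈ Mul(98.864, I)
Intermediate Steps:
Function('Q')(L) = 4 (Function('Q')(L) = Add(Mul(Mul(-2, Pow(L, -1)), L), 6) = Add(-2, 6) = 4)
Function('s')(o) = Add(3, Mul(4, o))
Pow(Add(Function('s')(Function('z')(7, -7)), -9785), Rational(1, 2)) = Pow(Add(Add(3, Mul(4, Add(9, Mul(-1, 7)))), -9785), Rational(1, 2)) = Pow(Add(Add(3, Mul(4, Add(9, -7))), -9785), Rational(1, 2)) = Pow(Add(Add(3, Mul(4, 2)), -9785), Rational(1, 2)) = Pow(Add(Add(3, 8), -9785), Rational(1, 2)) = Pow(Add(11, -9785), Rational(1, 2)) = Pow(-9774, Rational(1, 2)) = Mul(3, I, Pow(1086, Rational(1, 2)))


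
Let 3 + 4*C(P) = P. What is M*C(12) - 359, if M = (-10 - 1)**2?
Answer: -347/4 ≈ -86.750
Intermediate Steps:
C(P) = -3/4 + P/4
M = 121 (M = (-11)**2 = 121)
M*C(12) - 359 = 121*(-3/4 + (1/4)*12) - 359 = 121*(-3/4 + 3) - 359 = 121*(9/4) - 359 = 1089/4 - 359 = -347/4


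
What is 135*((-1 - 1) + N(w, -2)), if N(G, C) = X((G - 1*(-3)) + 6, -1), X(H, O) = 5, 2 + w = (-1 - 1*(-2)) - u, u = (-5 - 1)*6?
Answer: 405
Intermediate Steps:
u = -36 (u = -6*6 = -36)
w = 35 (w = -2 + ((-1 - 1*(-2)) - 1*(-36)) = -2 + ((-1 + 2) + 36) = -2 + (1 + 36) = -2 + 37 = 35)
N(G, C) = 5
135*((-1 - 1) + N(w, -2)) = 135*((-1 - 1) + 5) = 135*(-2 + 5) = 135*3 = 405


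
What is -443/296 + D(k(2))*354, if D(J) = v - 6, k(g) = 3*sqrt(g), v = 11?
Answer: 523477/296 ≈ 1768.5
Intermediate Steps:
D(J) = 5 (D(J) = 11 - 6 = 5)
-443/296 + D(k(2))*354 = -443/296 + 5*354 = -443*1/296 + 1770 = -443/296 + 1770 = 523477/296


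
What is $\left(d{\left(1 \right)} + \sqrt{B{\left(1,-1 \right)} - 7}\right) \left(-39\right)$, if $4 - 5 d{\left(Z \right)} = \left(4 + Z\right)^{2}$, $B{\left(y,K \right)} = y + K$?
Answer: $\frac{819}{5} - 39 i \sqrt{7} \approx 163.8 - 103.18 i$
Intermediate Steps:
$B{\left(y,K \right)} = K + y$
$d{\left(Z \right)} = \frac{4}{5} - \frac{\left(4 + Z\right)^{2}}{5}$
$\left(d{\left(1 \right)} + \sqrt{B{\left(1,-1 \right)} - 7}\right) \left(-39\right) = \left(\left(\frac{4}{5} - \frac{\left(4 + 1\right)^{2}}{5}\right) + \sqrt{\left(-1 + 1\right) - 7}\right) \left(-39\right) = \left(\left(\frac{4}{5} - \frac{5^{2}}{5}\right) + \sqrt{0 - 7}\right) \left(-39\right) = \left(\left(\frac{4}{5} - 5\right) + \sqrt{-7}\right) \left(-39\right) = \left(\left(\frac{4}{5} - 5\right) + i \sqrt{7}\right) \left(-39\right) = \left(- \frac{21}{5} + i \sqrt{7}\right) \left(-39\right) = \frac{819}{5} - 39 i \sqrt{7}$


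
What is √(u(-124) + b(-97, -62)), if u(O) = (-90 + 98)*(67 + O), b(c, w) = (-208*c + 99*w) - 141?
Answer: √13441 ≈ 115.94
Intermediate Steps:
b(c, w) = -141 - 208*c + 99*w
u(O) = 536 + 8*O (u(O) = 8*(67 + O) = 536 + 8*O)
√(u(-124) + b(-97, -62)) = √((536 + 8*(-124)) + (-141 - 208*(-97) + 99*(-62))) = √((536 - 992) + (-141 + 20176 - 6138)) = √(-456 + 13897) = √13441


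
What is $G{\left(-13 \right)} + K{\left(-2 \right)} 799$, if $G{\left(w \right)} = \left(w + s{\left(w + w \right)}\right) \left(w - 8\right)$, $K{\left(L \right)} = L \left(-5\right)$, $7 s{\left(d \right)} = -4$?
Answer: $8275$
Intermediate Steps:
$s{\left(d \right)} = - \frac{4}{7}$ ($s{\left(d \right)} = \frac{1}{7} \left(-4\right) = - \frac{4}{7}$)
$K{\left(L \right)} = - 5 L$
$G{\left(w \right)} = \left(-8 + w\right) \left(- \frac{4}{7} + w\right)$ ($G{\left(w \right)} = \left(w - \frac{4}{7}\right) \left(w - 8\right) = \left(- \frac{4}{7} + w\right) \left(-8 + w\right) = \left(-8 + w\right) \left(- \frac{4}{7} + w\right)$)
$G{\left(-13 \right)} + K{\left(-2 \right)} 799 = \left(\frac{32}{7} + \left(-13\right)^{2} - - \frac{780}{7}\right) + \left(-5\right) \left(-2\right) 799 = \left(\frac{32}{7} + 169 + \frac{780}{7}\right) + 10 \cdot 799 = 285 + 7990 = 8275$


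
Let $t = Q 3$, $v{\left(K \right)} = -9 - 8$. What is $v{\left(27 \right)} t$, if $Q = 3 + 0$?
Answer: $-153$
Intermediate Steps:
$v{\left(K \right)} = -17$ ($v{\left(K \right)} = -9 - 8 = -17$)
$Q = 3$
$t = 9$ ($t = 3 \cdot 3 = 9$)
$v{\left(27 \right)} t = \left(-17\right) 9 = -153$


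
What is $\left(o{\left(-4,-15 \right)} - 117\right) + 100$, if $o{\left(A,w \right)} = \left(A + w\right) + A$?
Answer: $-40$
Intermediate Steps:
$o{\left(A,w \right)} = w + 2 A$
$\left(o{\left(-4,-15 \right)} - 117\right) + 100 = \left(\left(-15 + 2 \left(-4\right)\right) - 117\right) + 100 = \left(\left(-15 - 8\right) - 117\right) + 100 = \left(-23 - 117\right) + 100 = -140 + 100 = -40$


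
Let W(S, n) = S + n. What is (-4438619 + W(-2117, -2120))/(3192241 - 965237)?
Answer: -1110714/556751 ≈ -1.9950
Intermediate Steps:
(-4438619 + W(-2117, -2120))/(3192241 - 965237) = (-4438619 + (-2117 - 2120))/(3192241 - 965237) = (-4438619 - 4237)/2227004 = -4442856*1/2227004 = -1110714/556751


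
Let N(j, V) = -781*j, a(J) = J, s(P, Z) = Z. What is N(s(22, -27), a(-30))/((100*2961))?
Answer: 2343/32900 ≈ 0.071216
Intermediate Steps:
N(s(22, -27), a(-30))/((100*2961)) = (-781*(-27))/((100*2961)) = 21087/296100 = 21087*(1/296100) = 2343/32900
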